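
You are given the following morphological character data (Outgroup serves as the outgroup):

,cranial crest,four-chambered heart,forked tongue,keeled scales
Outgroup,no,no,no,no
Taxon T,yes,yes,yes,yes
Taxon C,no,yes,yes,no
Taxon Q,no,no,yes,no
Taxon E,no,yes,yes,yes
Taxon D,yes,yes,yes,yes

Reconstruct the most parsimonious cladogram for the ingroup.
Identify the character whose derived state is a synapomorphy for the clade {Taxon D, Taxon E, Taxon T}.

keeled scales

The outgroup has state 'no' for every character, so 'yes' is the derived state throughout.
cranial crest: derived state 'yes' in Taxon D and Taxon T only — synapomorphy for {Taxon D, Taxon T}.
four-chambered heart: derived state 'yes' in Taxon C, Taxon D, Taxon E, and Taxon T only — synapomorphy for {Taxon C, Taxon D, Taxon E, Taxon T}.
All ingroup taxa share the derived state 'yes' for forked tongue; it defines the ingroup but does not resolve relationships within it.
keeled scales: derived state 'yes' in Taxon D, Taxon E, and Taxon T only — synapomorphy for {Taxon D, Taxon E, Taxon T}.
Most parsimonious ingroup topology: ((((Taxon T,Taxon D),Taxon E),Taxon C),Taxon Q).
The clade {Taxon D, Taxon E, Taxon T} is supported by keeled scales: its derived state 'yes' occurs in exactly those taxa and in no other taxon (including the outgroup).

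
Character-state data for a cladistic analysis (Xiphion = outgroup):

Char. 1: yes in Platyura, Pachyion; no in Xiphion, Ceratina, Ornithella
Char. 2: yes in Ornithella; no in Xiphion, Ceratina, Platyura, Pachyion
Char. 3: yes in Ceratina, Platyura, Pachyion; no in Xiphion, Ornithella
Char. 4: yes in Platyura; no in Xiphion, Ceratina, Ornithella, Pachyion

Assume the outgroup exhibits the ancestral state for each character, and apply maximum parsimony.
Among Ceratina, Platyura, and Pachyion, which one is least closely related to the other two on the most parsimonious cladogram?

The outgroup has state 'no' for every character, so 'yes' is the derived state throughout.
Char. 1: derived state 'yes' in Pachyion and Platyura only — synapomorphy for {Pachyion, Platyura}.
Char. 2: derived state 'yes' in Ornithella only — an autapomorphy, so it tells us nothing about relationships among taxa.
Only Ceratina, Pachyion, and Platyura show the derived state 'yes' for Char. 3, supporting them as a clade.
Char. 4 (derived state 'yes') is unique to Platyura (autapomorphy; uninformative for grouping).
Most parsimonious ingroup topology: ((Ceratina,(Platyura,Pachyion)),Ornithella).
Pachyion and Platyura share a more recent common ancestor with each other than either does with Ceratina, so Ceratina is the least closely related of the three.

Ceratina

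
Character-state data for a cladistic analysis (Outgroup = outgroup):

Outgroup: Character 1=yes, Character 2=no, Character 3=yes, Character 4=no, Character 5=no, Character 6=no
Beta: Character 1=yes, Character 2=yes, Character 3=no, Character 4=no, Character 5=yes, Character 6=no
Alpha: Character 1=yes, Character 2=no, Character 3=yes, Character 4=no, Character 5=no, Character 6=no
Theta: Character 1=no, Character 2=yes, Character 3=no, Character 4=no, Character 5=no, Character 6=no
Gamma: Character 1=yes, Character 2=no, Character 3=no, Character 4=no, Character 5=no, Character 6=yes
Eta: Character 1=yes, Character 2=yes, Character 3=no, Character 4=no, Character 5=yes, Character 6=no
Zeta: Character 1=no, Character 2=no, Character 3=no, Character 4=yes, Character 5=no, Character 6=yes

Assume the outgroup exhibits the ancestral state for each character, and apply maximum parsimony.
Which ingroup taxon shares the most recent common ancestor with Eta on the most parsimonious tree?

Character polarity is set by the outgroup: the derived state is whichever differs from the outgroup's state, so for Character 1, Character 3 the derived state is 'no', and for the remaining characters it is 'yes'.
Character 1 (state 'no') occurs in Theta and Zeta but conflicts with the nesting implied by the other characters — most parsimoniously interpreted as homoplasy.
Character 2: derived state 'yes' in Beta, Eta, and Theta only — synapomorphy for {Beta, Eta, Theta}.
Only Beta, Eta, Gamma, Theta, and Zeta show the derived state 'no' for Character 3, supporting them as a clade.
Character 4 (derived state 'yes') is unique to Zeta (autapomorphy; uninformative for grouping).
Character 5: derived state 'yes' in Beta and Eta only — synapomorphy for {Beta, Eta}.
Only Gamma and Zeta show the derived state 'yes' for Character 6, supporting them as a clade.
Most parsimonious ingroup topology: ((((Beta,Eta),Theta),(Gamma,Zeta)),Alpha).
Eta and Beta form a cherry on this tree, so they are sister taxa.

Beta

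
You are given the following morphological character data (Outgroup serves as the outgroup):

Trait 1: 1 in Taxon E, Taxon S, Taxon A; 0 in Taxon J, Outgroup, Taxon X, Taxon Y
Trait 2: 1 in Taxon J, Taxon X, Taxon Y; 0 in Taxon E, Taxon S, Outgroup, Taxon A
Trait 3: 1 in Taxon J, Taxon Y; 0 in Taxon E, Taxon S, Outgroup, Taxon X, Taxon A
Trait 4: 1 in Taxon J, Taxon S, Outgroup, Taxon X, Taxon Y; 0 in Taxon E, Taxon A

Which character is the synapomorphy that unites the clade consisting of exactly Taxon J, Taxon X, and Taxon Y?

Trait 2

Character polarity is set by the outgroup: the derived state is whichever differs from the outgroup's state, so for Trait 4 the derived state is '0', and for the remaining characters it is '1'.
Trait 1: derived state '1' in Taxon A, Taxon E, and Taxon S only — synapomorphy for {Taxon A, Taxon E, Taxon S}.
Only Taxon J, Taxon X, and Taxon Y show the derived state '1' for Trait 2, supporting them as a clade.
Trait 3: derived state '1' in Taxon J and Taxon Y only — synapomorphy for {Taxon J, Taxon Y}.
Trait 4 (derived state '0') is shared by Taxon A and Taxon E — a synapomorphy uniting that clade.
Most parsimonious ingroup topology: ((Taxon S,(Taxon E,Taxon A)),(Taxon X,(Taxon Y,Taxon J))).
The clade {Taxon J, Taxon X, Taxon Y} is supported by Trait 2: its derived state '1' occurs in exactly those taxa and in no other taxon (including the outgroup).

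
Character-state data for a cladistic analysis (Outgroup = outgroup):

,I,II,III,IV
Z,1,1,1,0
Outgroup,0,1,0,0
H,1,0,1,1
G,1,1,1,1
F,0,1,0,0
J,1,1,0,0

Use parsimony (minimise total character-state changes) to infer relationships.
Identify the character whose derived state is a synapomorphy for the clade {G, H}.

Character polarity is set by the outgroup: the derived state is whichever differs from the outgroup's state, so for II the derived state is '0', and for the remaining characters it is '1'.
I: derived state '1' in G, H, J, and Z only — synapomorphy for {G, H, J, Z}.
II (derived state '0') is unique to H (autapomorphy; uninformative for grouping).
III: derived state '1' in G, H, and Z only — synapomorphy for {G, H, Z}.
IV (derived state '1') is shared by G and H — a synapomorphy uniting that clade.
Most parsimonious ingroup topology: ((((G,H),Z),J),F).
The clade {G, H} is supported by IV: its derived state '1' occurs in exactly those taxa and in no other taxon (including the outgroup).

IV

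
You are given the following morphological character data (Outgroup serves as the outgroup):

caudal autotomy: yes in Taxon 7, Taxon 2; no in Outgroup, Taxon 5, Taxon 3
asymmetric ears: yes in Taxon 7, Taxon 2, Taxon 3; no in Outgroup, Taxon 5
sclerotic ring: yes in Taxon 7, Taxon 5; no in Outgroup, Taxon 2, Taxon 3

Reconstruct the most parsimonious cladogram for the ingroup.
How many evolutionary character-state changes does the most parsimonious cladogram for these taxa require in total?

The outgroup has state 'no' for every character, so 'yes' is the derived state throughout.
caudal autotomy (derived state 'yes') is shared by Taxon 2 and Taxon 7 — a synapomorphy uniting that clade.
asymmetric ears (derived state 'yes') is shared by Taxon 2, Taxon 3, and Taxon 7 — a synapomorphy uniting that clade.
sclerotic ring (state 'yes') occurs in Taxon 5 and Taxon 7 but conflicts with the nesting implied by the other characters — most parsimoniously interpreted as homoplasy.
Most parsimonious ingroup topology: (((Taxon 7,Taxon 2),Taxon 3),Taxon 5).
Changes per character on this tree: caudal autotomy: 1; asymmetric ears: 1; sclerotic ring: 2.
Total = 4.

4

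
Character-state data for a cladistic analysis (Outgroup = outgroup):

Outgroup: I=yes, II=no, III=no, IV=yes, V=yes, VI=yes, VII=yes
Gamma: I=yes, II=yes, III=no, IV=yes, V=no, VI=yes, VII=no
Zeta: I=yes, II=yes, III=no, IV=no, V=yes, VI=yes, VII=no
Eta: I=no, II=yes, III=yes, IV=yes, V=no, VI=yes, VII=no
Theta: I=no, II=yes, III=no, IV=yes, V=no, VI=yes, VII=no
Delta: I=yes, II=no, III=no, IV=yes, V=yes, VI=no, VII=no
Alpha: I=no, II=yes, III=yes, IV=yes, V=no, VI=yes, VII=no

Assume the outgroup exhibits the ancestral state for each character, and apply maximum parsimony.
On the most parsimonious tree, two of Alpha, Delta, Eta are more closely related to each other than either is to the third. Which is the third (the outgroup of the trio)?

Character polarity is set by the outgroup: the derived state is whichever differs from the outgroup's state, so for I, IV, V, VI, VII the derived state is 'no', and for the remaining characters it is 'yes'.
I: derived state 'no' in Alpha, Eta, and Theta only — synapomorphy for {Alpha, Eta, Theta}.
Only Alpha, Eta, Gamma, Theta, and Zeta show the derived state 'yes' for II, supporting them as a clade.
III (derived state 'yes') is shared by Alpha and Eta — a synapomorphy uniting that clade.
IV: derived state 'no' in Zeta only — an autapomorphy, so it tells us nothing about relationships among taxa.
V (derived state 'no') is shared by Alpha, Eta, Gamma, and Theta — a synapomorphy uniting that clade.
VI: derived state 'no' in Delta only — an autapomorphy, so it tells us nothing about relationships among taxa.
All ingroup taxa share the derived state 'no' for VII; it defines the ingroup but does not resolve relationships within it.
Most parsimonious ingroup topology: (((Gamma,((Eta,Alpha),Theta)),Zeta),Delta).
Eta and Alpha share a more recent common ancestor with each other than either does with Delta, so Delta is the least closely related of the three.

Delta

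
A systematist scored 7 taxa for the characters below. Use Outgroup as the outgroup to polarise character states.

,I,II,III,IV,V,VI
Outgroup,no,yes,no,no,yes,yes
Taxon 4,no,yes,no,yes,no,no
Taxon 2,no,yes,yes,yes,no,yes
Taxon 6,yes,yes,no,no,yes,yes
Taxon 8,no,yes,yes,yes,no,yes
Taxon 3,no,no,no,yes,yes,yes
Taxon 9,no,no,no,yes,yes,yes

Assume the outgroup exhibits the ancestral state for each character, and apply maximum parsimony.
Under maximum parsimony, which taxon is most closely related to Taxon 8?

Taxon 2

Character polarity is set by the outgroup: the derived state is whichever differs from the outgroup's state, so for II, V, VI the derived state is 'no', and for the remaining characters it is 'yes'.
I: derived state 'yes' in Taxon 6 only — an autapomorphy, so it tells us nothing about relationships among taxa.
Only Taxon 3 and Taxon 9 show the derived state 'no' for II, supporting them as a clade.
Only Taxon 2 and Taxon 8 show the derived state 'yes' for III, supporting them as a clade.
Only Taxon 2, Taxon 3, Taxon 4, Taxon 8, and Taxon 9 show the derived state 'yes' for IV, supporting them as a clade.
V (derived state 'no') is shared by Taxon 2, Taxon 4, and Taxon 8 — a synapomorphy uniting that clade.
VI (derived state 'no') is unique to Taxon 4 (autapomorphy; uninformative for grouping).
Most parsimonious ingroup topology: (((Taxon 4,(Taxon 2,Taxon 8)),(Taxon 3,Taxon 9)),Taxon 6).
Taxon 8 and Taxon 2 form a cherry on this tree, so they are sister taxa.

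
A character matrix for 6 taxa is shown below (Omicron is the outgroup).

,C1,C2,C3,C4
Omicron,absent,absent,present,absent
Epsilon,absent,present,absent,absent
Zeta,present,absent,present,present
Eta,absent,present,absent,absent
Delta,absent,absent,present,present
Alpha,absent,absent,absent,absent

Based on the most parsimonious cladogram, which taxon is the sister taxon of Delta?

Character polarity is set by the outgroup: the derived state is whichever differs from the outgroup's state, so for C3 the derived state is 'absent', and for the remaining characters it is 'present'.
C1 (derived state 'present') is unique to Zeta (autapomorphy; uninformative for grouping).
C2 (derived state 'present') is shared by Epsilon and Eta — a synapomorphy uniting that clade.
C3 (derived state 'absent') is shared by Alpha, Epsilon, and Eta — a synapomorphy uniting that clade.
C4 (derived state 'present') is shared by Delta and Zeta — a synapomorphy uniting that clade.
Most parsimonious ingroup topology: (((Epsilon,Eta),Alpha),(Zeta,Delta)).
Delta and Zeta form a cherry on this tree, so they are sister taxa.

Zeta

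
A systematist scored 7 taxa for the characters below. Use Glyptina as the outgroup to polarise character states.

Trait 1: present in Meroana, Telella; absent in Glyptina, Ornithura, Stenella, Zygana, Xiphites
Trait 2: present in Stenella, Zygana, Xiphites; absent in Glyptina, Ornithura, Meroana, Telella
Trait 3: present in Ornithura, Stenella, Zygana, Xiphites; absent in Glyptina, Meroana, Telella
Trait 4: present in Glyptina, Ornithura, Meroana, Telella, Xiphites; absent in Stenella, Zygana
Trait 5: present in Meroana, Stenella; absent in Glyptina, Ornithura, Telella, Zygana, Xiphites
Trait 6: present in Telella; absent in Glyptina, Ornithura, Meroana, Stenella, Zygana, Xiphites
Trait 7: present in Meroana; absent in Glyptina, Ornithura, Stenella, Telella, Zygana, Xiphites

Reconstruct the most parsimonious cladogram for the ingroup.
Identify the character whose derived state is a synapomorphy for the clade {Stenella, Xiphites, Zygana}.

Character polarity is set by the outgroup: the derived state is whichever differs from the outgroup's state, so for Trait 4 the derived state is 'absent', and for the remaining characters it is 'present'.
Only Meroana and Telella show the derived state 'present' for Trait 1, supporting them as a clade.
Trait 2 (derived state 'present') is shared by Stenella, Xiphites, and Zygana — a synapomorphy uniting that clade.
Trait 3: derived state 'present' in Ornithura, Stenella, Xiphites, and Zygana only — synapomorphy for {Ornithura, Stenella, Xiphites, Zygana}.
Trait 4: derived state 'absent' in Stenella and Zygana only — synapomorphy for {Stenella, Zygana}.
Trait 5 groups Meroana and Stenella, which is incompatible with the clades supported by the remaining characters; treating it as convergent (homoplasy) costs fewer steps than any alternative tree.
Trait 6 (derived state 'present') is unique to Telella (autapomorphy; uninformative for grouping).
Trait 7: derived state 'present' in Meroana only — an autapomorphy, so it tells us nothing about relationships among taxa.
Most parsimonious ingroup topology: ((Ornithura,((Stenella,Zygana),Xiphites)),(Meroana,Telella)).
The clade {Stenella, Xiphites, Zygana} is supported by Trait 2: its derived state 'present' occurs in exactly those taxa and in no other taxon (including the outgroup).

Trait 2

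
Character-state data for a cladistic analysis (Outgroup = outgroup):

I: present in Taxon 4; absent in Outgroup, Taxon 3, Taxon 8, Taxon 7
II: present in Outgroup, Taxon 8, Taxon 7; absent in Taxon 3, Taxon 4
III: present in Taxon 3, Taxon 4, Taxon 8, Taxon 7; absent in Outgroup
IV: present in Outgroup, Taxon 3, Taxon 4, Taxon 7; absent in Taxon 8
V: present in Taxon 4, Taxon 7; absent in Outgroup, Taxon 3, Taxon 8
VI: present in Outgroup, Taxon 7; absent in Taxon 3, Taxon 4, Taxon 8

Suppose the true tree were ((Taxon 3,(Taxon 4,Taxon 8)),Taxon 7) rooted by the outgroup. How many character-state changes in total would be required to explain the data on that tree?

Map each character onto ((Taxon 3,(Taxon 4,Taxon 8)),Taxon 7) (rooted by Outgroup) and count the minimum state changes it requires (Fitch parsimony):
I: 1; II: 2; III: 1; IV: 1; V: 2; VI: 1.
Total tree length = 8.

8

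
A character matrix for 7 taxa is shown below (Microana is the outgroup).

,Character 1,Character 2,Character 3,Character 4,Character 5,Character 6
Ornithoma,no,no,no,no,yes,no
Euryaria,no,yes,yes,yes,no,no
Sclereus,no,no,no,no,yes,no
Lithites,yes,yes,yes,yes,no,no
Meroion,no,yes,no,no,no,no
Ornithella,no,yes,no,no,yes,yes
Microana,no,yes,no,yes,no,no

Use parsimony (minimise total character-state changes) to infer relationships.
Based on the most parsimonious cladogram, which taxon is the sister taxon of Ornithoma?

Sclereus

Character polarity is set by the outgroup: the derived state is whichever differs from the outgroup's state, so for Character 2, Character 4 the derived state is 'no', and for the remaining characters it is 'yes'.
Character 1: derived state 'yes' in Lithites only — an autapomorphy, so it tells us nothing about relationships among taxa.
Character 2: derived state 'no' in Ornithoma and Sclereus only — synapomorphy for {Ornithoma, Sclereus}.
Character 3: derived state 'yes' in Euryaria and Lithites only — synapomorphy for {Euryaria, Lithites}.
Character 4 (derived state 'no') is shared by Meroion, Ornithella, Ornithoma, and Sclereus — a synapomorphy uniting that clade.
Character 5 (derived state 'yes') is shared by Ornithella, Ornithoma, and Sclereus — a synapomorphy uniting that clade.
Character 6: derived state 'yes' in Ornithella only — an autapomorphy, so it tells us nothing about relationships among taxa.
Most parsimonious ingroup topology: ((((Sclereus,Ornithoma),Ornithella),Meroion),(Lithites,Euryaria)).
Ornithoma and Sclereus form a cherry on this tree, so they are sister taxa.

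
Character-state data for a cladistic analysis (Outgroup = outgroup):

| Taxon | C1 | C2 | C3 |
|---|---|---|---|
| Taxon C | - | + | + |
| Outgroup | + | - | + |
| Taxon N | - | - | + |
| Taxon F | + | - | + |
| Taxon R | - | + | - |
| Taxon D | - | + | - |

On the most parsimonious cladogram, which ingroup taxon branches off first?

Taxon F

Character polarity is set by the outgroup: the derived state is whichever differs from the outgroup's state, so for C1, C3 the derived state is '-', and for the remaining characters it is '+'.
C1: derived state '-' in Taxon C, Taxon D, Taxon N, and Taxon R only — synapomorphy for {Taxon C, Taxon D, Taxon N, Taxon R}.
C2 (derived state '+') is shared by Taxon C, Taxon D, and Taxon R — a synapomorphy uniting that clade.
C3 (derived state '-') is shared by Taxon D and Taxon R — a synapomorphy uniting that clade.
Most parsimonious ingroup topology: ((((Taxon R,Taxon D),Taxon C),Taxon N),Taxon F).
Taxon F is sister to the clade containing all other ingroup taxa, so it is the earliest-diverging (most basal) ingroup lineage.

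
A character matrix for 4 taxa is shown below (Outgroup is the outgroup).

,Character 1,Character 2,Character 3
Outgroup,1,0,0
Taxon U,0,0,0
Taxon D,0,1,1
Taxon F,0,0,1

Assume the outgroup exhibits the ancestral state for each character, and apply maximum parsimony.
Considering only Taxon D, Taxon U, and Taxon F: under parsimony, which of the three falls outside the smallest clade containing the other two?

Taxon U

Character polarity is set by the outgroup: the derived state is whichever differs from the outgroup's state, so for Character 1 the derived state is '0', and for the remaining characters it is '1'.
Character 1 (derived state '0') is shared by all ingroup taxa — unites the whole ingroup.
Character 2 (derived state '1') is unique to Taxon D (autapomorphy; uninformative for grouping).
Character 3: derived state '1' in Taxon D and Taxon F only — synapomorphy for {Taxon D, Taxon F}.
Most parsimonious ingroup topology: (Taxon U,(Taxon D,Taxon F)).
Taxon F and Taxon D share a more recent common ancestor with each other than either does with Taxon U, so Taxon U is the least closely related of the three.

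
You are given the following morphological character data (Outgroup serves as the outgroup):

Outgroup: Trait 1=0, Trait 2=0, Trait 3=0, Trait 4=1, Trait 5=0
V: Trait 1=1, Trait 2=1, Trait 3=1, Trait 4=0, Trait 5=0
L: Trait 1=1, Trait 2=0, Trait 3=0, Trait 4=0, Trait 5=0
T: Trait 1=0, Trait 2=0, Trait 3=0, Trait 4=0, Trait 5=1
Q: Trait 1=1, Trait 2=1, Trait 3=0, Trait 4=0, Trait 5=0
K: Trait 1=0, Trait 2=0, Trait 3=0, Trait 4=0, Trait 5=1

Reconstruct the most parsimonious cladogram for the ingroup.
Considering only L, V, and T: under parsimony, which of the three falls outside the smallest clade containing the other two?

Character polarity is set by the outgroup: the derived state is whichever differs from the outgroup's state, so for Trait 4 the derived state is '0', and for the remaining characters it is '1'.
Trait 1 (derived state '1') is shared by L, Q, and V — a synapomorphy uniting that clade.
Only Q and V show the derived state '1' for Trait 2, supporting them as a clade.
Trait 3 (derived state '1') is unique to V (autapomorphy; uninformative for grouping).
Trait 4 (derived state '0') is shared by all ingroup taxa — unites the whole ingroup.
Trait 5: derived state '1' in K and T only — synapomorphy for {K, T}.
Most parsimonious ingroup topology: (((V,Q),L),(T,K)).
V and L share a more recent common ancestor with each other than either does with T, so T is the least closely related of the three.

T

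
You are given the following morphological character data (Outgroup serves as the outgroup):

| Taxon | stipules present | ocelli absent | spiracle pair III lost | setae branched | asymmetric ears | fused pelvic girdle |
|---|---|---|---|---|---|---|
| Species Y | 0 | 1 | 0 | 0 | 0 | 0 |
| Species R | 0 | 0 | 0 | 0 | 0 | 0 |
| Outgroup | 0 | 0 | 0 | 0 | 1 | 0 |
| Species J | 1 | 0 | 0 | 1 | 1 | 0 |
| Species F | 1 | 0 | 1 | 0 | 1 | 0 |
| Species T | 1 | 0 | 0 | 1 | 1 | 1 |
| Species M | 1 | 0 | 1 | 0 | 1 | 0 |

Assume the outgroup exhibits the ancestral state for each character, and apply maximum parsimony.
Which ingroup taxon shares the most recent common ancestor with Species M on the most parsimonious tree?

Species F

Character polarity is set by the outgroup: the derived state is whichever differs from the outgroup's state, so for asymmetric ears the derived state is '0', and for the remaining characters it is '1'.
stipules present (derived state '1') is shared by Species F, Species J, Species M, and Species T — a synapomorphy uniting that clade.
ocelli absent: derived state '1' in Species Y only — an autapomorphy, so it tells us nothing about relationships among taxa.
Only Species F and Species M show the derived state '1' for spiracle pair III lost, supporting them as a clade.
Only Species J and Species T show the derived state '1' for setae branched, supporting them as a clade.
asymmetric ears (derived state '0') is shared by Species R and Species Y — a synapomorphy uniting that clade.
fused pelvic girdle: derived state '1' in Species T only — an autapomorphy, so it tells us nothing about relationships among taxa.
Most parsimonious ingroup topology: (((Species F,Species M),(Species T,Species J)),(Species R,Species Y)).
Species M and Species F form a cherry on this tree, so they are sister taxa.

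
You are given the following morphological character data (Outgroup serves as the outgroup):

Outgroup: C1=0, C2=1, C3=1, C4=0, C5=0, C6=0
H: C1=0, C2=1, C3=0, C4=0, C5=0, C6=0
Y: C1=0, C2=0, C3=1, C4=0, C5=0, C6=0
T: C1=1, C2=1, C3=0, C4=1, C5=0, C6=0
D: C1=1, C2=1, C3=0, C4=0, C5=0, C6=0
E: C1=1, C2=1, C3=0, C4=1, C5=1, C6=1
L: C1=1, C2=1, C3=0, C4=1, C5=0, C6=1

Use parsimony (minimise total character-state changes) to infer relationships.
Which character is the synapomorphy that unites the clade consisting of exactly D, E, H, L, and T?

Character polarity is set by the outgroup: the derived state is whichever differs from the outgroup's state, so for C2, C3 the derived state is '0', and for the remaining characters it is '1'.
Only D, E, L, and T show the derived state '1' for C1, supporting them as a clade.
C2 (derived state '0') is unique to Y (autapomorphy; uninformative for grouping).
Only D, E, H, L, and T show the derived state '0' for C3, supporting them as a clade.
C4: derived state '1' in E, L, and T only — synapomorphy for {E, L, T}.
C5: derived state '1' in E only — an autapomorphy, so it tells us nothing about relationships among taxa.
C6: derived state '1' in E and L only — synapomorphy for {E, L}.
Most parsimonious ingroup topology: ((H,((T,(E,L)),D)),Y).
The clade {D, E, H, L, T} is supported by C3: its derived state '0' occurs in exactly those taxa and in no other taxon (including the outgroup).

C3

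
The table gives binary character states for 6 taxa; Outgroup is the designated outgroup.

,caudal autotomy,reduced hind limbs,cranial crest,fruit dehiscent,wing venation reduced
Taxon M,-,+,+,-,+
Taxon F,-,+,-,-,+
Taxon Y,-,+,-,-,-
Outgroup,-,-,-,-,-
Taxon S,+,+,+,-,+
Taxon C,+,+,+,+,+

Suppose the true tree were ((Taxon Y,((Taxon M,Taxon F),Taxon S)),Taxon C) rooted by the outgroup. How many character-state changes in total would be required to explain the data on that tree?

Map each character onto ((Taxon Y,((Taxon M,Taxon F),Taxon S)),Taxon C) (rooted by Outgroup) and count the minimum state changes it requires (Fitch parsimony):
caudal autotomy: 2; reduced hind limbs: 1; cranial crest: 3; fruit dehiscent: 1; wing venation reduced: 2.
Total tree length = 9.

9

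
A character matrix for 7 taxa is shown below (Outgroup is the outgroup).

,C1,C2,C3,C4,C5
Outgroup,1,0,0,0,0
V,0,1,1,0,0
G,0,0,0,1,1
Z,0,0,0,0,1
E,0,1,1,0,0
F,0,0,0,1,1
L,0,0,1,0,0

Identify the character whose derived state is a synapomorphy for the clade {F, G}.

Character polarity is set by the outgroup: the derived state is whichever differs from the outgroup's state, so for C1 the derived state is '0', and for the remaining characters it is '1'.
All ingroup taxa share the derived state '0' for C1; it defines the ingroup but does not resolve relationships within it.
C2: derived state '1' in E and V only — synapomorphy for {E, V}.
C3 (derived state '1') is shared by E, L, and V — a synapomorphy uniting that clade.
C4 (derived state '1') is shared by F and G — a synapomorphy uniting that clade.
C5 (derived state '1') is shared by F, G, and Z — a synapomorphy uniting that clade.
Most parsimonious ingroup topology: (((V,E),L),((G,F),Z)).
The clade {F, G} is supported by C4: its derived state '1' occurs in exactly those taxa and in no other taxon (including the outgroup).

C4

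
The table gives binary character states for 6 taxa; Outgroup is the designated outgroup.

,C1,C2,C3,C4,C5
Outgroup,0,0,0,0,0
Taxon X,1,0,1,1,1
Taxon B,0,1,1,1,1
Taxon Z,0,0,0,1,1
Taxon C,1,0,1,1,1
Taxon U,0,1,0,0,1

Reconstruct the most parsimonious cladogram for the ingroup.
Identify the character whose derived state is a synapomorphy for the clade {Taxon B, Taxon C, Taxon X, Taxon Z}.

C4

The outgroup has state '0' for every character, so '1' is the derived state throughout.
C1: derived state '1' in Taxon C and Taxon X only — synapomorphy for {Taxon C, Taxon X}.
C2 (state '1') occurs in Taxon B and Taxon U but conflicts with the nesting implied by the other characters — most parsimoniously interpreted as homoplasy.
C3 (derived state '1') is shared by Taxon B, Taxon C, and Taxon X — a synapomorphy uniting that clade.
C4: derived state '1' in Taxon B, Taxon C, Taxon X, and Taxon Z only — synapomorphy for {Taxon B, Taxon C, Taxon X, Taxon Z}.
C5 (derived state '1') is shared by all ingroup taxa — unites the whole ingroup.
Most parsimonious ingroup topology: ((((Taxon X,Taxon C),Taxon B),Taxon Z),Taxon U).
The clade {Taxon B, Taxon C, Taxon X, Taxon Z} is supported by C4: its derived state '1' occurs in exactly those taxa and in no other taxon (including the outgroup).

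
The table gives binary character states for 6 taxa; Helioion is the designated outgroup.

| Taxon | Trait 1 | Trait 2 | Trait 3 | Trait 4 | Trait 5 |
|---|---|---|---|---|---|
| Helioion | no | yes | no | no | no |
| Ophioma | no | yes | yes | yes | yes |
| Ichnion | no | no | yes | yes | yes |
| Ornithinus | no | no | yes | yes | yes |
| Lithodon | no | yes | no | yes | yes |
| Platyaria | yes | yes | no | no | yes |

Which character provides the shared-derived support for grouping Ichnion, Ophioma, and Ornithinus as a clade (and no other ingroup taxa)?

Trait 3

Character polarity is set by the outgroup: the derived state is whichever differs from the outgroup's state, so for Trait 2 the derived state is 'no', and for the remaining characters it is 'yes'.
Trait 1 (derived state 'yes') is unique to Platyaria (autapomorphy; uninformative for grouping).
Only Ichnion and Ornithinus show the derived state 'no' for Trait 2, supporting them as a clade.
Trait 3 (derived state 'yes') is shared by Ichnion, Ophioma, and Ornithinus — a synapomorphy uniting that clade.
Trait 4: derived state 'yes' in Ichnion, Lithodon, Ophioma, and Ornithinus only — synapomorphy for {Ichnion, Lithodon, Ophioma, Ornithinus}.
All ingroup taxa share the derived state 'yes' for Trait 5; it defines the ingroup but does not resolve relationships within it.
Most parsimonious ingroup topology: (((Ophioma,(Ichnion,Ornithinus)),Lithodon),Platyaria).
The clade {Ichnion, Ophioma, Ornithinus} is supported by Trait 3: its derived state 'yes' occurs in exactly those taxa and in no other taxon (including the outgroup).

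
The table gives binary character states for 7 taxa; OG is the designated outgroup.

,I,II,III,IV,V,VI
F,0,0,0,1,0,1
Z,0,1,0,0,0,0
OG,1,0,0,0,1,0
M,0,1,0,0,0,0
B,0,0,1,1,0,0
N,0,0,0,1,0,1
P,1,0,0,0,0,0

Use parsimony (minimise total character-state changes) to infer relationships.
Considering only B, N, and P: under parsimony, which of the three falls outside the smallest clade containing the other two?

Character polarity is set by the outgroup: the derived state is whichever differs from the outgroup's state, so for I, V the derived state is '0', and for the remaining characters it is '1'.
I (derived state '0') is shared by B, F, M, N, and Z — a synapomorphy uniting that clade.
II (derived state '1') is shared by M and Z — a synapomorphy uniting that clade.
III: derived state '1' in B only — an autapomorphy, so it tells us nothing about relationships among taxa.
IV: derived state '1' in B, F, and N only — synapomorphy for {B, F, N}.
All ingroup taxa share the derived state '0' for V; it defines the ingroup but does not resolve relationships within it.
VI: derived state '1' in F and N only — synapomorphy for {F, N}.
Most parsimonious ingroup topology: ((((N,F),B),(M,Z)),P).
B and N share a more recent common ancestor with each other than either does with P, so P is the least closely related of the three.

P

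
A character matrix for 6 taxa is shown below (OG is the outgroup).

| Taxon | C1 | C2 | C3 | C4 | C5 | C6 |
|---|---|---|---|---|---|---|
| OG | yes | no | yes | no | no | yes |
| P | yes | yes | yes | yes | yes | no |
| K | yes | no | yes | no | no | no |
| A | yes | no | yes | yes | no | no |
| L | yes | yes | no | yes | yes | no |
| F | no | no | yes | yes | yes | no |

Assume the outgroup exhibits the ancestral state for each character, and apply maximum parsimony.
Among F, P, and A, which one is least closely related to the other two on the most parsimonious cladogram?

A

Character polarity is set by the outgroup: the derived state is whichever differs from the outgroup's state, so for C1, C3, C6 the derived state is 'no', and for the remaining characters it is 'yes'.
C1 (derived state 'no') is unique to F (autapomorphy; uninformative for grouping).
C2: derived state 'yes' in L and P only — synapomorphy for {L, P}.
C3 (derived state 'no') is unique to L (autapomorphy; uninformative for grouping).
Only A, F, L, and P show the derived state 'yes' for C4, supporting them as a clade.
C5: derived state 'yes' in F, L, and P only — synapomorphy for {F, L, P}.
C6 (derived state 'no') is shared by all ingroup taxa — unites the whole ingroup.
Most parsimonious ingroup topology: ((((P,L),F),A),K).
F and P share a more recent common ancestor with each other than either does with A, so A is the least closely related of the three.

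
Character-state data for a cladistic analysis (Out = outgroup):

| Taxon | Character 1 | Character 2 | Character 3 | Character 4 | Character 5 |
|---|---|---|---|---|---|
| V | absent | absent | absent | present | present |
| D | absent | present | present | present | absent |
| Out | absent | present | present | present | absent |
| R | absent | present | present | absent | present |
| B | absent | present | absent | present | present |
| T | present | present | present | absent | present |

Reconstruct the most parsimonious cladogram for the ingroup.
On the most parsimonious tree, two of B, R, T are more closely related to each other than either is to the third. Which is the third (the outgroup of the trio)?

Character polarity is set by the outgroup: the derived state is whichever differs from the outgroup's state, so for Character 2, Character 3, Character 4 the derived state is 'absent', and for the remaining characters it is 'present'.
Character 1: derived state 'present' in T only — an autapomorphy, so it tells us nothing about relationships among taxa.
Character 2: derived state 'absent' in V only — an autapomorphy, so it tells us nothing about relationships among taxa.
Character 3 (derived state 'absent') is shared by B and V — a synapomorphy uniting that clade.
Only R and T show the derived state 'absent' for Character 4, supporting them as a clade.
Character 5 (derived state 'present') is shared by B, R, T, and V — a synapomorphy uniting that clade.
Most parsimonious ingroup topology: (((B,V),(T,R)),D).
R and T share a more recent common ancestor with each other than either does with B, so B is the least closely related of the three.

B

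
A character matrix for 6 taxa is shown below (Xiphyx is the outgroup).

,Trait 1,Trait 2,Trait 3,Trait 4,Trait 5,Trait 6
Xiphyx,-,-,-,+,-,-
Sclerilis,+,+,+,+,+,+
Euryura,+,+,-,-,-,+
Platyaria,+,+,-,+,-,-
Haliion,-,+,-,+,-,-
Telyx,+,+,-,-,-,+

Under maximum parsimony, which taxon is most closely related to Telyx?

Euryura

Character polarity is set by the outgroup: the derived state is whichever differs from the outgroup's state, so for Trait 4 the derived state is '-', and for the remaining characters it is '+'.
Only Euryura, Platyaria, Sclerilis, and Telyx show the derived state '+' for Trait 1, supporting them as a clade.
Trait 2 (derived state '+') is shared by all ingroup taxa — unites the whole ingroup.
Trait 3: derived state '+' in Sclerilis only — an autapomorphy, so it tells us nothing about relationships among taxa.
Trait 4: derived state '-' in Euryura and Telyx only — synapomorphy for {Euryura, Telyx}.
Trait 5 (derived state '+') is unique to Sclerilis (autapomorphy; uninformative for grouping).
Only Euryura, Sclerilis, and Telyx show the derived state '+' for Trait 6, supporting them as a clade.
Most parsimonious ingroup topology: (((Sclerilis,(Euryura,Telyx)),Platyaria),Haliion).
Telyx and Euryura form a cherry on this tree, so they are sister taxa.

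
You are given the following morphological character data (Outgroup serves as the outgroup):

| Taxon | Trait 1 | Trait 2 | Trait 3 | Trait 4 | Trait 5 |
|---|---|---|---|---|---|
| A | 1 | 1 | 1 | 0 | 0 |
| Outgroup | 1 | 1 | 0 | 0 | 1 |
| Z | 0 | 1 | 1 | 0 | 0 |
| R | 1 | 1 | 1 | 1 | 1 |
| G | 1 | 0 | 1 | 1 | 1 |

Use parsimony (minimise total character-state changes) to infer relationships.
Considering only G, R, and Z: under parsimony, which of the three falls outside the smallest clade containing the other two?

Character polarity is set by the outgroup: the derived state is whichever differs from the outgroup's state, so for Trait 1, Trait 2, Trait 5 the derived state is '0', and for the remaining characters it is '1'.
Trait 1 (derived state '0') is unique to Z (autapomorphy; uninformative for grouping).
Trait 2 (derived state '0') is unique to G (autapomorphy; uninformative for grouping).
Trait 3 (derived state '1') is shared by all ingroup taxa — unites the whole ingroup.
Only G and R show the derived state '1' for Trait 4, supporting them as a clade.
Trait 5: derived state '0' in A and Z only — synapomorphy for {A, Z}.
Most parsimonious ingroup topology: ((G,R),(A,Z)).
R and G share a more recent common ancestor with each other than either does with Z, so Z is the least closely related of the three.

Z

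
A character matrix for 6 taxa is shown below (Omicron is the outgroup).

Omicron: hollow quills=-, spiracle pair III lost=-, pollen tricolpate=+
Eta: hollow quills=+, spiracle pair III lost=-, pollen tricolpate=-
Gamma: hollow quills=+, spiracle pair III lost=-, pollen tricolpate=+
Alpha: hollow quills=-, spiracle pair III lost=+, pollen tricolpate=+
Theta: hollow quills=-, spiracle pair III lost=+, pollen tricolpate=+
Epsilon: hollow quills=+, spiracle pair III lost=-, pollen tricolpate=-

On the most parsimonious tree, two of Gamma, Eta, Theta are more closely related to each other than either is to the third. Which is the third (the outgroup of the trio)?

Theta

Character polarity is set by the outgroup: the derived state is whichever differs from the outgroup's state, so for pollen tricolpate the derived state is '-', and for the remaining characters it is '+'.
Only Epsilon, Eta, and Gamma show the derived state '+' for hollow quills, supporting them as a clade.
Only Alpha and Theta show the derived state '+' for spiracle pair III lost, supporting them as a clade.
Only Epsilon and Eta show the derived state '-' for pollen tricolpate, supporting them as a clade.
Most parsimonious ingroup topology: (((Eta,Epsilon),Gamma),(Alpha,Theta)).
Gamma and Eta share a more recent common ancestor with each other than either does with Theta, so Theta is the least closely related of the three.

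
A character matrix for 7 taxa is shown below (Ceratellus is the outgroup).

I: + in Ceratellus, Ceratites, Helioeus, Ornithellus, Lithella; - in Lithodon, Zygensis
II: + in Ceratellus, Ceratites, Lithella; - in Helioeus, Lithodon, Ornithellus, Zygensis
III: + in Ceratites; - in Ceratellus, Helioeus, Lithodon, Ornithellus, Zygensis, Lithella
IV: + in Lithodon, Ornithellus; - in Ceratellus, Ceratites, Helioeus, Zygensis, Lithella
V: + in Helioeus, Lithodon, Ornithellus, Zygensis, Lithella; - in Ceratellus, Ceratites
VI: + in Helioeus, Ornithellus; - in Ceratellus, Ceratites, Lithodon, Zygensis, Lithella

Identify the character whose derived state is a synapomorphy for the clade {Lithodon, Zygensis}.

Character polarity is set by the outgroup: the derived state is whichever differs from the outgroup's state, so for I, II the derived state is '-', and for the remaining characters it is '+'.
I: derived state '-' in Lithodon and Zygensis only — synapomorphy for {Lithodon, Zygensis}.
Only Helioeus, Lithodon, Ornithellus, and Zygensis show the derived state '-' for II, supporting them as a clade.
III (derived state '+') is unique to Ceratites (autapomorphy; uninformative for grouping).
IV groups Lithodon and Ornithellus, which is incompatible with the clades supported by the remaining characters; treating it as convergent (homoplasy) costs fewer steps than any alternative tree.
V: derived state '+' in Helioeus, Lithella, Lithodon, Ornithellus, and Zygensis only — synapomorphy for {Helioeus, Lithella, Lithodon, Ornithellus, Zygensis}.
VI (derived state '+') is shared by Helioeus and Ornithellus — a synapomorphy uniting that clade.
Most parsimonious ingroup topology: (Ceratites,(((Helioeus,Ornithellus),(Lithodon,Zygensis)),Lithella)).
The clade {Lithodon, Zygensis} is supported by I: its derived state '-' occurs in exactly those taxa and in no other taxon (including the outgroup).

I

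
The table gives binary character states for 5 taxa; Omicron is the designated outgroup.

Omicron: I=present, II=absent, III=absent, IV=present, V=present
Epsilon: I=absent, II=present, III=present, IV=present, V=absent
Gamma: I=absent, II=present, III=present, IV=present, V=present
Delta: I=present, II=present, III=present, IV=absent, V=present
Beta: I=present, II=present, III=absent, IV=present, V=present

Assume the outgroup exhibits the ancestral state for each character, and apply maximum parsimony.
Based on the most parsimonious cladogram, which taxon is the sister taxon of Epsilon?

Character polarity is set by the outgroup: the derived state is whichever differs from the outgroup's state, so for I, IV, V the derived state is 'absent', and for the remaining characters it is 'present'.
I (derived state 'absent') is shared by Epsilon and Gamma — a synapomorphy uniting that clade.
II (derived state 'present') is shared by all ingroup taxa — unites the whole ingroup.
Only Delta, Epsilon, and Gamma show the derived state 'present' for III, supporting them as a clade.
IV (derived state 'absent') is unique to Delta (autapomorphy; uninformative for grouping).
V (derived state 'absent') is unique to Epsilon (autapomorphy; uninformative for grouping).
Most parsimonious ingroup topology: (((Epsilon,Gamma),Delta),Beta).
Epsilon and Gamma form a cherry on this tree, so they are sister taxa.

Gamma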